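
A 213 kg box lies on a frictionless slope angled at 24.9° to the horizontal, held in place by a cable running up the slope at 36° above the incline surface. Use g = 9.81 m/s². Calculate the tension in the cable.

Take axes along and perpendicular to the incline. Weight components: W sin 24.9° = 879.8 N down-slope, W cos 24.9° = 1895 N into the surface.
Along incline: T cos 36° = W sin 24.9° → T = 1087 N.
Perpendicular: N = W cos 24.9° − T sin 36° = 1256 N.

T ≈ 1090 N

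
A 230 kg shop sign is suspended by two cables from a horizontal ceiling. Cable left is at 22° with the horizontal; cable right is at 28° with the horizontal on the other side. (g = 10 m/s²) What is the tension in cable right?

T_right ≈ 2780 N

Weight W = 230 × 10 = 2300 N acts straight down.
Horizontal: T_left cos 22° = T_right cos 28°  →  T_left = 0.9523 T_right.
Vertical: T_left sin 22° + T_right sin 28° = 2300.
Substituting the horizontal relation into the vertical equation gives 0.8262 T_right = 2300, so T_right = 2784 N.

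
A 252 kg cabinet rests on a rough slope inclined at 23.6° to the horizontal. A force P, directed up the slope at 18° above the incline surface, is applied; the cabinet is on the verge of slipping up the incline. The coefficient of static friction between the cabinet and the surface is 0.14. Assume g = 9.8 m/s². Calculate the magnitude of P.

P ≈ 1310 N

On the verge of sliding up the incline, friction equals μN and acts down the slope.
Perpendicular: N + P sin 18° = W cos 23.6° = 2263 N.
Along incline: P cos 18° = W sin 23.6° + μN  with W sin 23.6° = 988.7 N.
Solving the pair for P and N: P = 1313 N, N = 1857 N (and f = μN = 260 N).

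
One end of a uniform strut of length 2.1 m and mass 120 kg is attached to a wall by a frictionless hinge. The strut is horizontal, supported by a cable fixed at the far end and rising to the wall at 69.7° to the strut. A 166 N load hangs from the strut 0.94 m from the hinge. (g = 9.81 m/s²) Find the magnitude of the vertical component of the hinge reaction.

Take torques about the hinge: T sin 69.7° · 2.1 = 120×9.81×1.05 + 166×0.94 = 1392.1 N·m.
So T = 1392.1 / (0.9379 × 2.1) = 706.81 N.
ΣF_y = 0: H_y = (120×9.81 + 166) − T sin 69.7° = 1343.2 − 662.9 = 680.3 N.

|H_y| ≈ 680 N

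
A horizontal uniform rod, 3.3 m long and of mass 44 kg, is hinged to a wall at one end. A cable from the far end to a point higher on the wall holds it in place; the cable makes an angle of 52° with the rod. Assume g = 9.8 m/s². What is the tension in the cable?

Take torques about the hinge: T sin 52° · 3.3 = 44×9.8×1.65 = 711.48 N·m.
So T = 711.48 / (0.7880 × 3.3) = 273.6 N.

T ≈ 274 N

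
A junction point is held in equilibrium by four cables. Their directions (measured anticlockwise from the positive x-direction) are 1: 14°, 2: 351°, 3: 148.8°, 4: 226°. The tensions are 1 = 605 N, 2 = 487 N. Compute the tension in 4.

Resolve: ΣF_x = 605 cos 14° + 487 cos 351° + T_3 cos 148.8° + T_4 cos 226° = 0.
        ΣF_y = 605 sin 14° + 487 sin 351° + T_3 sin 148.8° + T_4 sin 226° = 0.
The known terms sum to (1068, 70.18) N, so -0.8554 T_3 − 0.6947 T_4 = -1068 and 0.5180 T_3 − 0.7193 T_4 = -70.18.
Solving simultaneously: T_3 = 737.9 N, T_4 = 628.9 N.

T_4 ≈ 629 N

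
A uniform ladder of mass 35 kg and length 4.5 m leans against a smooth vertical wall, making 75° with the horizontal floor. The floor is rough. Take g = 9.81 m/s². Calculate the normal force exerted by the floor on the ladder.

ΣF_y = 0: N_floor = 35×9.81 = 343.35 N.

N_floor ≈ 343 N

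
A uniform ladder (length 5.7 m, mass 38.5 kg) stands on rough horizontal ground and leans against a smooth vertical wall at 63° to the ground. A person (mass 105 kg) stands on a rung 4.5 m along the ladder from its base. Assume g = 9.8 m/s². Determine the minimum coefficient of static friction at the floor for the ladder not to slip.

ΣF_y = 0: N_floor = 38.5×9.8 + 105×9.8 = 1406.3 N.
Torques about the foot: N_wall · 5.7 sin 63° = 38.5×9.8×2.85 cos 63° + 105×9.8×4.5 cos 63° → N_wall = 510.04 N.
ΣF_x = 0: f_floor = N_wall = 510.04 N.
μ_min = f_floor / N_floor = 510.04 / 1406.3 = 0.3627.

μ_min ≈ 0.363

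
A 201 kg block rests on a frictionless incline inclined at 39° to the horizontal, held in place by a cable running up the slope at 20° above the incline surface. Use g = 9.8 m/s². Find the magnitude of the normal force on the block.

Take axes along and perpendicular to the incline. Weight components: W sin 39° = 1240 N down-slope, W cos 39° = 1531 N into the surface.
Along incline: T cos 20° = W sin 39° → T = 1319 N.
Perpendicular: N = W cos 39° − T sin 20° = 1080 N.

N ≈ 1080 N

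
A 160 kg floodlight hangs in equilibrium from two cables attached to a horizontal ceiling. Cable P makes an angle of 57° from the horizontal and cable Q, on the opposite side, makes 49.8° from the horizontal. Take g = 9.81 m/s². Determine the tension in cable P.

T_P ≈ 1060 N

Weight W = 160 × 9.81 = 1570 N acts straight down.
Horizontal: T_P cos 57° = T_Q cos 49.8°  →  T_Q = 0.8438 T_P.
Vertical: T_P sin 57° + T_Q sin 49.8° = 1570.
Substituting the horizontal relation into the vertical equation gives 1.483 T_P = 1570, so T_P = 1058 N.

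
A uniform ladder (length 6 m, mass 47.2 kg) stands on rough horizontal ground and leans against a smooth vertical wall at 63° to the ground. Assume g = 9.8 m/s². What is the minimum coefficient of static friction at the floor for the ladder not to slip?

μ_min ≈ 0.255

ΣF_y = 0: N_floor = 47.2×9.8 = 462.56 N.
Torques about the foot: N_wall · 6 sin 63° = 47.2×9.8×3 cos 63° → N_wall = 117.84 N.
ΣF_x = 0: f_floor = N_wall = 117.84 N.
μ_min = f_floor / N_floor = 117.84 / 462.56 = 0.2548.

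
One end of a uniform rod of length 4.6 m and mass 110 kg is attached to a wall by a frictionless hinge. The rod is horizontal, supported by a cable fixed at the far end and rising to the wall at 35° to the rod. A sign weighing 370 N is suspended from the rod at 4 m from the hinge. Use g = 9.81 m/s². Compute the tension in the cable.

T ≈ 1500 N

Take torques about the hinge: T sin 35° · 4.6 = 110×9.81×2.3 + 370×4 = 3961.9 N·m.
So T = 3961.9 / (0.5736 × 4.6) = 1501.6 N.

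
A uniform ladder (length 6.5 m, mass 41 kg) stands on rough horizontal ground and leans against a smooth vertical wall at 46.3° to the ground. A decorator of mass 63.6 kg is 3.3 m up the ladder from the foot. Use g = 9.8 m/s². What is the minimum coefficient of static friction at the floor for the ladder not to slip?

ΣF_y = 0: N_floor = 41×9.8 + 63.6×9.8 = 1025.1 N.
Torques about the foot: N_wall · 6.5 sin 46.3° = 41×9.8×3.25 cos 46.3° + 63.6×9.8×3.3 cos 46.3° → N_wall = 494.38 N.
ΣF_x = 0: f_floor = N_wall = 494.38 N.
μ_min = f_floor / N_floor = 494.38 / 1025.1 = 0.4823.

μ_min ≈ 0.482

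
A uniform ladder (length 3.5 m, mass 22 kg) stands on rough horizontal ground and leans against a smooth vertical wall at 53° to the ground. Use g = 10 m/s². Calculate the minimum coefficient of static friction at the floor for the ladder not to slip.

ΣF_y = 0: N_floor = 22×10 = 220 N.
Torques about the foot: N_wall · 3.5 sin 53° = 22×10×1.75 cos 53° → N_wall = 82.891 N.
ΣF_x = 0: f_floor = N_wall = 82.891 N.
μ_min = f_floor / N_floor = 82.891 / 220 = 0.3768.

μ_min ≈ 0.377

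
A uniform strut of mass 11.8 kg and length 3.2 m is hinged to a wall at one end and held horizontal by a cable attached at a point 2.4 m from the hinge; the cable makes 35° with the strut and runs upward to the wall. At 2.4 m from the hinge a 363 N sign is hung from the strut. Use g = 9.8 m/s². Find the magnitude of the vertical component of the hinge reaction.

Take torques about the hinge: T sin 35° · 2.4 = 11.8×9.8×1.6 + 363×2.4 = 1056.2 N·m.
So T = 1056.2 / (0.5736 × 2.4) = 767.28 N.
ΣF_y = 0: H_y = (11.8×9.8 + 363) − T sin 35° = 478.64 − 440.09 = 38.547 N.

|H_y| ≈ 38.5 N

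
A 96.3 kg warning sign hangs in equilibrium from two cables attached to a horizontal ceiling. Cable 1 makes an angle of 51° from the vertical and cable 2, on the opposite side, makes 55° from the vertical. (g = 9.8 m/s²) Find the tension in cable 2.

T_2 ≈ 763 N

Angles from the horizontal: cable 1 is 90° − 51° = 39°, cable 2 is 90° − 55° = 35°.
Weight W = 96.3 × 9.8 = 943.7 N acts straight down.
Horizontal: T_1 cos 39° = T_2 cos 35°  →  T_1 = 1.054 T_2.
Vertical: T_1 sin 39° + T_2 sin 35° = 943.7.
Substituting the horizontal relation into the vertical equation gives 1.237 T_2 = 943.7, so T_2 = 763 N.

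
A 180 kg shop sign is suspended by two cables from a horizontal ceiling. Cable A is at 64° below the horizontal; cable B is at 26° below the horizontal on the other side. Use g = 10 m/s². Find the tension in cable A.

Weight W = 180 × 10 = 1800 N acts straight down.
Horizontal: T_A cos 64° = T_B cos 26°  →  T_B = 0.4877 T_A.
Vertical: T_A sin 64° + T_B sin 26° = 1800.
Substituting the horizontal relation into the vertical equation gives 1.113 T_A = 1800, so T_A = 1618 N.

T_A ≈ 1620 N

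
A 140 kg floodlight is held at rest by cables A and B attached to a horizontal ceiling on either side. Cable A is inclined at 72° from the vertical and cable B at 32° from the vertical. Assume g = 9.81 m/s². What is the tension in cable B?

T_B ≈ 1350 N

Angles from the horizontal: cable A is 90° − 72° = 18°, cable B is 90° − 32° = 58°.
Weight W = 140 × 9.81 = 1373 N acts straight down.
Horizontal: T_A cos 18° = T_B cos 58°  →  T_A = 0.5572 T_B.
Vertical: T_A sin 18° + T_B sin 58° = 1373.
Substituting the horizontal relation into the vertical equation gives 1.02 T_B = 1373, so T_B = 1346 N.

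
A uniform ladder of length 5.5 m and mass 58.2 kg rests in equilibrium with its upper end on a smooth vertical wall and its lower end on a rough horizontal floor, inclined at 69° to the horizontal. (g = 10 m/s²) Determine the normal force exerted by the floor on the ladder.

N_floor ≈ 582 N

ΣF_y = 0: N_floor = 58.2×10 = 582 N.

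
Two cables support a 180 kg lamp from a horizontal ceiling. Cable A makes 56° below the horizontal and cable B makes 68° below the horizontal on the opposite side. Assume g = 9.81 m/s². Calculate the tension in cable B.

Weight W = 180 × 9.81 = 1766 N acts straight down.
Horizontal: T_A cos 56° = T_B cos 68°  →  T_A = 0.6699 T_B.
Vertical: T_A sin 56° + T_B sin 68° = 1766.
Substituting the horizontal relation into the vertical equation gives 1.483 T_B = 1766, so T_B = 1191 N.

T_B ≈ 1190 N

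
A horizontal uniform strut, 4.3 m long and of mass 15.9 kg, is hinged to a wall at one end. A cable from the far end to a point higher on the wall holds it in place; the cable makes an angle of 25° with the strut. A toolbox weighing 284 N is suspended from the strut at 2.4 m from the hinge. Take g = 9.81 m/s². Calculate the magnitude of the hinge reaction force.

Take torques about the hinge: T sin 25° · 4.3 = 15.9×9.81×2.15 + 284×2.4 = 1017 N·m.
So T = 1017 / (0.4226 × 4.3) = 559.61 N.
ΣF_x = 0: H_x = T cos 25° = 507.18 N.
ΣF_y = 0: H_y = (15.9×9.81 + 284) − T sin 25° = 439.98 − 236.5 = 203.48 N.
|H| = √(H_x² + H_y²) = √((507.18)² + (203.48)²) = 546.47 N.

|H| ≈ 546 N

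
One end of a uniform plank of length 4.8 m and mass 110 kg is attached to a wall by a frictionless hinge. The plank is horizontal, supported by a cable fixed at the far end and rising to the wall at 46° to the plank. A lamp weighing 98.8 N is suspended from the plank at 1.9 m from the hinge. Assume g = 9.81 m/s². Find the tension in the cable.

Take torques about the hinge: T sin 46° · 4.8 = 110×9.81×2.4 + 98.8×1.9 = 2777.6 N·m.
So T = 2777.6 / (0.7193 × 4.8) = 804.43 N.

T ≈ 804 N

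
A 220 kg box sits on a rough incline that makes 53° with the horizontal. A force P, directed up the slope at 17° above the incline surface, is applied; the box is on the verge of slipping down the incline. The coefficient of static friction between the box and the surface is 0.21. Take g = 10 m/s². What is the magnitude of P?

P ≈ 1650 N

On the verge of sliding down the incline, friction equals μN and acts up the slope.
Perpendicular: N + P sin 17° = W cos 53° = 1324 N.
Along incline: P cos 17° + μN = W sin 53° with W sin 53° = 1757 N.
Solving the pair for P and N: P = 1653 N, N = 840.8 N (and f = μN = 176.6 N).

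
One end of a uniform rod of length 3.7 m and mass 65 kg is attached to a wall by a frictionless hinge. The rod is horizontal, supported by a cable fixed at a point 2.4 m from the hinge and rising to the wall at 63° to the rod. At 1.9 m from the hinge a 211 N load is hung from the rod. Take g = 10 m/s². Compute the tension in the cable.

Take torques about the hinge: T sin 63° · 2.4 = 65×10×1.85 + 211×1.9 = 1603.4 N·m.
So T = 1603.4 / (0.8910 × 2.4) = 749.81 N.

T ≈ 750 N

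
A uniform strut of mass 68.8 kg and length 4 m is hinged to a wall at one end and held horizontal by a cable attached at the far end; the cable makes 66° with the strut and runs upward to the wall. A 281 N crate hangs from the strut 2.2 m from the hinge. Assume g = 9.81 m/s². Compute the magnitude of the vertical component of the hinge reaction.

Take torques about the hinge: T sin 66° · 4 = 68.8×9.81×2 + 281×2.2 = 1968.1 N·m.
So T = 1968.1 / (0.9135 × 4) = 538.58 N.
ΣF_y = 0: H_y = (68.8×9.81 + 281) − T sin 66° = 955.93 − 492.01 = 463.91 N.

|H_y| ≈ 464 N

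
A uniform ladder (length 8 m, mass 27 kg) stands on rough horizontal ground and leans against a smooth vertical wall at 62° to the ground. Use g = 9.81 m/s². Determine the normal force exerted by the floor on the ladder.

N_floor ≈ 265 N

ΣF_y = 0: N_floor = 27×9.81 = 264.87 N.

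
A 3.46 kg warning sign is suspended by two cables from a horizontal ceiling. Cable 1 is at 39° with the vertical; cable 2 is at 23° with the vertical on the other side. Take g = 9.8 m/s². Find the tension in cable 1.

Angles from the horizontal: cable 1 is 90° − 39° = 51°, cable 2 is 90° − 23° = 67°.
Weight W = 3.46 × 9.8 = 33.91 N acts straight down.
Horizontal: T_1 cos 51° = T_2 cos 67°  →  T_2 = 1.611 T_1.
Vertical: T_1 sin 51° + T_2 sin 67° = 33.91.
Substituting the horizontal relation into the vertical equation gives 2.26 T_1 = 33.91, so T_1 = 15.01 N.

T_1 ≈ 15 N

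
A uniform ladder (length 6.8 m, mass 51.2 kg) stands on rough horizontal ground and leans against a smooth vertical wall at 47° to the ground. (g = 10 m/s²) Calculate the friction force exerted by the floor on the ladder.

Torques about the foot: N_wall · 6.8 sin 47° = 51.2×10×3.4 cos 47° → N_wall = 238.72 N.
ΣF_x = 0: f_floor = N_wall = 238.72 N.

f ≈ 239 N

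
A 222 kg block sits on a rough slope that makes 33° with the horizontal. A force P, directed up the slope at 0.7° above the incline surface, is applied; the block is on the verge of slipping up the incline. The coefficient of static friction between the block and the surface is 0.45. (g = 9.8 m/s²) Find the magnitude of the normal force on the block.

On the verge of sliding up the incline, friction equals μN and acts down the slope.
Perpendicular: N + P sin 0.7° = W cos 33° = 1825 N.
Along incline: P cos 0.7° = W sin 33° + μN  with W sin 33° = 1185 N.
Solving the pair for P and N: P = 1995 N, N = 1800 N (and f = μN = 810.1 N).

N ≈ 1800 N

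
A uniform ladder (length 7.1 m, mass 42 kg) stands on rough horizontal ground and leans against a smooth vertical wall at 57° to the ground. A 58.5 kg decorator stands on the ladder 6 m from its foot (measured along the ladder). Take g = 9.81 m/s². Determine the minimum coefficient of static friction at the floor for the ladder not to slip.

μ_min ≈ 0.455

ΣF_y = 0: N_floor = 42×9.81 + 58.5×9.81 = 985.9 N.
Torques about the foot: N_wall · 7.1 sin 57° = 42×9.81×3.55 cos 57° + 58.5×9.81×6 cos 57° → N_wall = 448.73 N.
ΣF_x = 0: f_floor = N_wall = 448.73 N.
μ_min = f_floor / N_floor = 448.73 / 985.9 = 0.4551.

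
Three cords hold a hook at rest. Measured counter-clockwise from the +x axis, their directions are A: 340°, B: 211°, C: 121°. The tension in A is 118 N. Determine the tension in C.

T_C ≈ 91.7 N

Resolve: ΣF_x = 118 cos 340° + T_B cos 211° + T_C cos 121° = 0.
        ΣF_y = 118 sin 340° + T_B sin 211° + T_C sin 121° = 0.
The known terms sum to (110.9, -40.36) N, so -0.8572 T_B − 0.5150 T_C = -110.9 and -0.5150 T_B + 0.8572 T_C = 40.36.
Solving simultaneously: T_B = 74.26 N, T_C = 91.70 N.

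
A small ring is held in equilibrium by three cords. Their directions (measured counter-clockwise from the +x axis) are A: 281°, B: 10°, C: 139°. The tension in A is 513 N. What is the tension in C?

Resolve: ΣF_x = 513 cos 281° + T_B cos 10° + T_C cos 139° = 0.
        ΣF_y = 513 sin 281° + T_B sin 10° + T_C sin 139° = 0.
The known terms sum to (97.89, -503.6) N, so 0.9848 T_B − 0.7547 T_C = -97.89 and 0.1736 T_B + 0.6561 T_C = 503.6.
Solving simultaneously: T_B = 406.4 N, T_C = 660 N.

T_C ≈ 660 N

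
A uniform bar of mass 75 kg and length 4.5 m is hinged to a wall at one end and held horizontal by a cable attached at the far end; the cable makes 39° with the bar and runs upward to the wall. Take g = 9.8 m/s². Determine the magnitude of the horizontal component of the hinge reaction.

Take torques about the hinge: T sin 39° · 4.5 = 75×9.8×2.25 = 1653.8 N·m.
So T = 1653.8 / (0.6293 × 4.5) = 583.96 N.
ΣF_x = 0: H_x = T cos 39° = 453.82 N.

H_x ≈ 454 N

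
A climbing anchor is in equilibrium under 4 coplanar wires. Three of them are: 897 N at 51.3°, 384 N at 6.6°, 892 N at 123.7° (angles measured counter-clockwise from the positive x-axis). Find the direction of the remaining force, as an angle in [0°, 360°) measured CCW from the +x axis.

θ ≈ 253°

Sum the known components: ΣF_x = 447.4 N, ΣF_y = 1486 N.
For equilibrium the remaining force must supply (−ΣF_x, −ΣF_y) = (-447.4, -1486) N.
Magnitude = √((-447.4)² + (-1486)²) = 1552 N; direction = atan2(-1486, -447.4) = 253.2°.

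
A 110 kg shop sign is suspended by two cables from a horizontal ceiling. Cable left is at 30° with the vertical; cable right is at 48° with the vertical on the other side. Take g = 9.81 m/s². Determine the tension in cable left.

T_left ≈ 820 N

Angles from the horizontal: cable left is 90° − 30° = 60°, cable right is 90° − 48° = 42°.
Weight W = 110 × 9.81 = 1079 N acts straight down.
Horizontal: T_left cos 60° = T_right cos 42°  →  T_right = 0.6728 T_left.
Vertical: T_left sin 60° + T_right sin 42° = 1079.
Substituting the horizontal relation into the vertical equation gives 1.316 T_left = 1079, so T_left = 819.8 N.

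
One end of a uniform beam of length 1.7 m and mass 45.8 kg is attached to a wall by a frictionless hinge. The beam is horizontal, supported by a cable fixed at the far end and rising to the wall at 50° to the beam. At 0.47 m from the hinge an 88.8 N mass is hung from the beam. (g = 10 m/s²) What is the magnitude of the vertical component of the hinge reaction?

Take torques about the hinge: T sin 50° · 1.7 = 45.8×10×0.85 + 88.8×0.47 = 431.04 N·m.
So T = 431.04 / (0.7660 × 1.7) = 330.99 N.
ΣF_y = 0: H_y = (45.8×10 + 88.8) − T sin 50° = 546.8 − 253.55 = 293.25 N.

|H_y| ≈ 293 N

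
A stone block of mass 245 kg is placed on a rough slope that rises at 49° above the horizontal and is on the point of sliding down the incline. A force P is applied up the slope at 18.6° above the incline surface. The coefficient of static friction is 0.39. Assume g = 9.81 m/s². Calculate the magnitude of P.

P ≈ 1460 N

On the verge of sliding down the incline, friction equals μN and acts up the slope.
Perpendicular: N + P sin 18.6° = W cos 49° = 1577 N.
Along incline: P cos 18.6° + μN = W sin 49° with W sin 49° = 1814 N.
Solving the pair for P and N: P = 1456 N, N = 1112 N (and f = μN = 433.8 N).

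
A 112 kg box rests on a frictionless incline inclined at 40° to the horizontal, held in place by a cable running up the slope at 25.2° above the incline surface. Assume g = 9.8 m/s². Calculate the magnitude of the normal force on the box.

N ≈ 509 N

Take axes along and perpendicular to the incline. Weight components: W sin 40° = 705.5 N down-slope, W cos 40° = 840.8 N into the surface.
Along incline: T cos 25.2° = W sin 40° → T = 779.7 N.
Perpendicular: N = W cos 40° − T sin 25.2° = 508.8 N.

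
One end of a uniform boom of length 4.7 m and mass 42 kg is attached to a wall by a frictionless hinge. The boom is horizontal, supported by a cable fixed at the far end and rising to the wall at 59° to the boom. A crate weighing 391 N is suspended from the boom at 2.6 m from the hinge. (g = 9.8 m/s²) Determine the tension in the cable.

T ≈ 492 N

Take torques about the hinge: T sin 59° · 4.7 = 42×9.8×2.35 + 391×2.6 = 1983.9 N·m.
So T = 1983.9 / (0.8572 × 4.7) = 492.43 N.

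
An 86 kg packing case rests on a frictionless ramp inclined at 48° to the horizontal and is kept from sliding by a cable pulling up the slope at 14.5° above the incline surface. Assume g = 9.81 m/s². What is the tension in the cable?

Take axes along and perpendicular to the incline. Weight components: W sin 48° = 627 N down-slope, W cos 48° = 564.5 N into the surface.
Along incline: T cos 14.5° = W sin 48° → T = 647.6 N.
Perpendicular: N = W cos 48° − T sin 14.5° = 402.4 N.

T ≈ 648 N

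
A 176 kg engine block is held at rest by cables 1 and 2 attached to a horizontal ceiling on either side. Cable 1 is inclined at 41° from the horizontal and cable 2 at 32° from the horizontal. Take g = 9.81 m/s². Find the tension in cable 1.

Weight W = 176 × 9.81 = 1727 N acts straight down.
Horizontal: T_1 cos 41° = T_2 cos 32°  →  T_2 = 0.8899 T_1.
Vertical: T_1 sin 41° + T_2 sin 32° = 1727.
Substituting the horizontal relation into the vertical equation gives 1.128 T_1 = 1727, so T_1 = 1531 N.

T_1 ≈ 1530 N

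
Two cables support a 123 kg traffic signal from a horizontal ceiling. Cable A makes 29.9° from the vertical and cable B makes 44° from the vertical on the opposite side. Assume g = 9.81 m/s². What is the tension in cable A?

Angles from the horizontal: cable A is 90° − 29.9° = 60.1°, cable B is 90° − 44° = 46°.
Weight W = 123 × 9.81 = 1207 N acts straight down.
Horizontal: T_A cos 60.1° = T_B cos 46°  →  T_B = 0.7176 T_A.
Vertical: T_A sin 60.1° + T_B sin 46° = 1207.
Substituting the horizontal relation into the vertical equation gives 1.383 T_A = 1207, so T_A = 872.4 N.

T_A ≈ 872 N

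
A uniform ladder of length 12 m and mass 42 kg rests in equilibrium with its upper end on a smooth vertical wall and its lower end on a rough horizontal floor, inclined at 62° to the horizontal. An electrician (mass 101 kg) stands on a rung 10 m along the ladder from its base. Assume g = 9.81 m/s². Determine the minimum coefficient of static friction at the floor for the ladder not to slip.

μ_min ≈ 0.391

ΣF_y = 0: N_floor = 42×9.81 + 101×9.81 = 1402.8 N.
Torques about the foot: N_wall · 12 sin 62° = 42×9.81×6 cos 62° + 101×9.81×10 cos 62° → N_wall = 548.56 N.
ΣF_x = 0: f_floor = N_wall = 548.56 N.
μ_min = f_floor / N_floor = 548.56 / 1402.8 = 0.391.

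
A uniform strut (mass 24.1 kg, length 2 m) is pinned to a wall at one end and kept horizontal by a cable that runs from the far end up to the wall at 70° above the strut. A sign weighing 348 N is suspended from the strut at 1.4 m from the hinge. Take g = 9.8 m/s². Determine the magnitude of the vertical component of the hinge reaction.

Take torques about the hinge: T sin 70° · 2 = 24.1×9.8×1 + 348×1.4 = 723.38 N·m.
So T = 723.38 / (0.9397 × 2) = 384.9 N.
ΣF_y = 0: H_y = (24.1×9.8 + 348) − T sin 70° = 584.18 − 361.69 = 222.49 N.

|H_y| ≈ 222 N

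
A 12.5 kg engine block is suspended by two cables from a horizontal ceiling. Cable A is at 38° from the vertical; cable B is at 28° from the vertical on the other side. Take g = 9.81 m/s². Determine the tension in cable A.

Angles from the horizontal: cable A is 90° − 38° = 52°, cable B is 90° − 28° = 62°.
Weight W = 12.5 × 9.81 = 122.6 N acts straight down.
Horizontal: T_A cos 52° = T_B cos 62°  →  T_B = 1.311 T_A.
Vertical: T_A sin 52° + T_B sin 62° = 122.6.
Substituting the horizontal relation into the vertical equation gives 1.946 T_A = 122.6, so T_A = 63.02 N.

T_A ≈ 63 N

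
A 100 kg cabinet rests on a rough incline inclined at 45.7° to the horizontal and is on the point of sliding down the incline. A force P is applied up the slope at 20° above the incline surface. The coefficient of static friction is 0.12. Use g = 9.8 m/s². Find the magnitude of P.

P ≈ 689 N

On the verge of sliding down the incline, friction equals μN and acts up the slope.
Perpendicular: N + P sin 20° = W cos 45.7° = 684.4 N.
Along incline: P cos 20° + μN = W sin 45.7° with W sin 45.7° = 701.4 N.
Solving the pair for P and N: P = 689.1 N, N = 448.8 N (and f = μN = 53.85 N).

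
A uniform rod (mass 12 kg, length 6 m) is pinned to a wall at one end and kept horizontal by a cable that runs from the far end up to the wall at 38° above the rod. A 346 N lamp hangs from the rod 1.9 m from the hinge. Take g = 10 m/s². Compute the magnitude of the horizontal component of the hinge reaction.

Take torques about the hinge: T sin 38° · 6 = 12×10×3 + 346×1.9 = 1017.4 N·m.
So T = 1017.4 / (0.6157 × 6) = 275.42 N.
ΣF_x = 0: H_x = T cos 38° = 217.04 N.

H_x ≈ 217 N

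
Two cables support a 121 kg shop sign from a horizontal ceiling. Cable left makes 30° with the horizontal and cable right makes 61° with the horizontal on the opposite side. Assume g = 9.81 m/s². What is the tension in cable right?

Weight W = 121 × 9.81 = 1187 N acts straight down.
Horizontal: T_left cos 30° = T_right cos 61°  →  T_left = 0.5598 T_right.
Vertical: T_left sin 30° + T_right sin 61° = 1187.
Substituting the horizontal relation into the vertical equation gives 1.155 T_right = 1187, so T_right = 1028 N.

T_right ≈ 1030 N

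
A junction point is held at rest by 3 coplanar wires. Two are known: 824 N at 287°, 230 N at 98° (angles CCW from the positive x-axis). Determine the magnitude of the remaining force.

F ≈ 598 N

Sum the known components: ΣF_x = 208.9 N, ΣF_y = -560.2 N.
For equilibrium the remaining force must supply (−ΣF_x, −ΣF_y) = (-208.9, 560.2) N.
Magnitude = √((-208.9)² + (560.2)²) = 597.9 N; direction = atan2(560.2, -208.9) = 110.4°.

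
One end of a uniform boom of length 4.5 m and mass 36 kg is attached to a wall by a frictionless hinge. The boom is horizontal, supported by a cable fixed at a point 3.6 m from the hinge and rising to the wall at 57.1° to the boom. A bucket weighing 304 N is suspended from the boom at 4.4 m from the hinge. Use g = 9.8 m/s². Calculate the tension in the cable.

T ≈ 705 N

Take torques about the hinge: T sin 57.1° · 3.6 = 36×9.8×2.25 + 304×4.4 = 2131.4 N·m.
So T = 2131.4 / (0.8396 × 3.6) = 705.15 N.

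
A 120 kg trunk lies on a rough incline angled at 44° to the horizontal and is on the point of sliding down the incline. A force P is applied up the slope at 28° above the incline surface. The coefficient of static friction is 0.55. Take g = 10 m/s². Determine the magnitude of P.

P ≈ 574 N

On the verge of sliding down the incline, friction equals μN and acts up the slope.
Perpendicular: N + P sin 28° = W cos 44° = 863.2 N.
Along incline: P cos 28° + μN = W sin 44° with W sin 44° = 833.6 N.
Solving the pair for P and N: P = 574.4 N, N = 593.6 N (and f = μN = 326.5 N).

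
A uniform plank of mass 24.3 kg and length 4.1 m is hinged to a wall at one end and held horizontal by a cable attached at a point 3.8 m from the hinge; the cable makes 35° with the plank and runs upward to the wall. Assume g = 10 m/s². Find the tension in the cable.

T ≈ 229 N

Take torques about the hinge: T sin 35° · 3.8 = 24.3×10×2.05 = 498.15 N·m.
So T = 498.15 / (0.5736 × 3.8) = 228.55 N.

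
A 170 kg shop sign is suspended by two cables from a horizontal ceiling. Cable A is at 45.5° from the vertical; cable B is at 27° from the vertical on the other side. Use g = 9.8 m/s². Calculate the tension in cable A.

Angles from the horizontal: cable A is 90° − 45.5° = 44.5°, cable B is 90° − 27° = 63°.
Weight W = 170 × 9.8 = 1666 N acts straight down.
Horizontal: T_A cos 44.5° = T_B cos 63°  →  T_B = 1.571 T_A.
Vertical: T_A sin 44.5° + T_B sin 63° = 1666.
Substituting the horizontal relation into the vertical equation gives 2.101 T_A = 1666, so T_A = 793.1 N.

T_A ≈ 793 N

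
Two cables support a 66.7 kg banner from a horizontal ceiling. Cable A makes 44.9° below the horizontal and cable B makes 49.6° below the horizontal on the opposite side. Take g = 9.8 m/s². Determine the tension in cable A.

T_A ≈ 425 N

Weight W = 66.7 × 9.8 = 653.7 N acts straight down.
Horizontal: T_A cos 44.9° = T_B cos 49.6°  →  T_B = 1.093 T_A.
Vertical: T_A sin 44.9° + T_B sin 49.6° = 653.7.
Substituting the horizontal relation into the vertical equation gives 1.538 T_A = 653.7, so T_A = 425 N.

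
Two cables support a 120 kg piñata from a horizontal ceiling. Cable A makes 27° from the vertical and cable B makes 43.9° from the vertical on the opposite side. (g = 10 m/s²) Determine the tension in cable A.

Angles from the horizontal: cable A is 90° − 27° = 63°, cable B is 90° − 43.9° = 46.1°.
Weight W = 120 × 10 = 1200 N acts straight down.
Horizontal: T_A cos 63° = T_B cos 46.1°  →  T_B = 0.6547 T_A.
Vertical: T_A sin 63° + T_B sin 46.1° = 1200.
Substituting the horizontal relation into the vertical equation gives 1.363 T_A = 1200, so T_A = 880.6 N.

T_A ≈ 881 N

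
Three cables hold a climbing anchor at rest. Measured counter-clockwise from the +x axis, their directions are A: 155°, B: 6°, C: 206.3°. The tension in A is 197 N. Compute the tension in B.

T_B ≈ 443 N

Resolve: ΣF_x = 197 cos 155° + T_B cos 6° + T_C cos 206.3° = 0.
        ΣF_y = 197 sin 155° + T_B sin 6° + T_C sin 206.3° = 0.
The known terms sum to (-178.5, 83.26) N, so 0.9945 T_B − 0.8965 T_C = 178.5 and 0.1045 T_B − 0.4431 T_C = -83.26.
Solving simultaneously: T_B = 443.2 N, T_C = 292.5 N.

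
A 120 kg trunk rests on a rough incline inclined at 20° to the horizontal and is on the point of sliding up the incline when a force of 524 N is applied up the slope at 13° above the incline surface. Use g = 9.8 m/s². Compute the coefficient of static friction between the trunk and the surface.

On the verge of sliding up the incline, friction is at its maximum μN and acts down the slope.
Perpendicular to incline: N = W cos 20° − P sin 13° = 1105 − 117.9 = 987.2 N.
Along incline: P cos 13° − μN = W sin 20° → μ = −(W sin 20° − P cos 13°) / N = 0.1098.

μ ≈ 0.110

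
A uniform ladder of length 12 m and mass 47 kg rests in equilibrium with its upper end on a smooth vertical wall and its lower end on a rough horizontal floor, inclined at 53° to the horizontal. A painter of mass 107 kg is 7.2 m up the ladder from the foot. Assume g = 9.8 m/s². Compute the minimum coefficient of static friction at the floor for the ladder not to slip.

μ_min ≈ 0.429

ΣF_y = 0: N_floor = 47×9.8 + 107×9.8 = 1509.2 N.
Torques about the foot: N_wall · 12 sin 53° = 47×9.8×6 cos 53° + 107×9.8×7.2 cos 53° → N_wall = 647.65 N.
ΣF_x = 0: f_floor = N_wall = 647.65 N.
μ_min = f_floor / N_floor = 647.65 / 1509.2 = 0.4291.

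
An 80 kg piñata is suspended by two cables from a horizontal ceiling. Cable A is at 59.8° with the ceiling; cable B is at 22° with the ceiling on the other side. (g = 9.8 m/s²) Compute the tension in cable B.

T_B ≈ 398 N

Weight W = 80 × 9.8 = 784 N acts straight down.
Horizontal: T_A cos 59.8° = T_B cos 22°  →  T_A = 1.843 T_B.
Vertical: T_A sin 59.8° + T_B sin 22° = 784.
Substituting the horizontal relation into the vertical equation gives 1.968 T_B = 784, so T_B = 398.4 N.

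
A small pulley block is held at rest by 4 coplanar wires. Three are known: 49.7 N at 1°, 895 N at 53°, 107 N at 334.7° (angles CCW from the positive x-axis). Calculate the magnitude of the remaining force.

F ≈ 958 N

Sum the known components: ΣF_x = 685.1 N, ΣF_y = 669.9 N.
For equilibrium the remaining force must supply (−ΣF_x, −ΣF_y) = (-685.1, -669.9) N.
Magnitude = √((-685.1)² + (-669.9)²) = 958.2 N; direction = atan2(-669.9, -685.1) = 224.4°.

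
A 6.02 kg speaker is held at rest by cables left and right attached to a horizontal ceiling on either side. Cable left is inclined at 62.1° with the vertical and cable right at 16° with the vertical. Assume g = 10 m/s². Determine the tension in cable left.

Angles from the horizontal: cable left is 90° − 62.1° = 27.9°, cable right is 90° − 16° = 74°.
Weight W = 6.02 × 10 = 60.2 N acts straight down.
Horizontal: T_left cos 27.9° = T_right cos 74°  →  T_right = 3.206 T_left.
Vertical: T_left sin 27.9° + T_right sin 74° = 60.2.
Substituting the horizontal relation into the vertical equation gives 3.55 T_left = 60.2, so T_left = 16.96 N.

T_left ≈ 17 N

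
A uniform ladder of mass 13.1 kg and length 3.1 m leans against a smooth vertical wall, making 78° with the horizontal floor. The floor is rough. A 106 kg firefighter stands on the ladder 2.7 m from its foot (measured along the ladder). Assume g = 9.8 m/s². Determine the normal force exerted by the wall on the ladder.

N_wall ≈ 206 N

Torques about the foot: N_wall · 3.1 sin 78° = 13.1×9.8×1.55 cos 78° + 106×9.8×2.7 cos 78° → N_wall = 205.96 N.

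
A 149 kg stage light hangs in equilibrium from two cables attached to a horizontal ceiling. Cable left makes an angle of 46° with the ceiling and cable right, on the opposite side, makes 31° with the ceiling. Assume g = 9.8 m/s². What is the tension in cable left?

Weight W = 149 × 9.8 = 1460 N acts straight down.
Horizontal: T_left cos 46° = T_right cos 31°  →  T_right = 0.8104 T_left.
Vertical: T_left sin 46° + T_right sin 31° = 1460.
Substituting the horizontal relation into the vertical equation gives 1.137 T_left = 1460, so T_left = 1285 N.

T_left ≈ 1280 N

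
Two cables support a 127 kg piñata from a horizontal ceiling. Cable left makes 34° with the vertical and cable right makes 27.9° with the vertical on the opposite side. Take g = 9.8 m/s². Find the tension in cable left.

Angles from the horizontal: cable left is 90° − 34° = 56°, cable right is 90° − 27.9° = 62.1°.
Weight W = 127 × 9.8 = 1245 N acts straight down.
Horizontal: T_left cos 56° = T_right cos 62.1°  →  T_right = 1.195 T_left.
Vertical: T_left sin 56° + T_right sin 62.1° = 1245.
Substituting the horizontal relation into the vertical equation gives 1.885 T_left = 1245, so T_left = 660.2 N.

T_left ≈ 660 N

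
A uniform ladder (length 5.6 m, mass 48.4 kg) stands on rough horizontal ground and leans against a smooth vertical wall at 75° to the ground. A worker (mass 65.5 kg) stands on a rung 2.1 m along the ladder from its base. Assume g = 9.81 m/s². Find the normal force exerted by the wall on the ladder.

N_wall ≈ 128 N

Torques about the foot: N_wall · 5.6 sin 75° = 48.4×9.81×2.8 cos 75° + 65.5×9.81×2.1 cos 75° → N_wall = 128.18 N.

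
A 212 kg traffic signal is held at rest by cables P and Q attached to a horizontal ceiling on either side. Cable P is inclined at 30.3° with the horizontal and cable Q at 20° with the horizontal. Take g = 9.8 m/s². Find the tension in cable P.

T_P ≈ 2540 N

Weight W = 212 × 9.8 = 2078 N acts straight down.
Horizontal: T_P cos 30.3° = T_Q cos 20°  →  T_Q = 0.9188 T_P.
Vertical: T_P sin 30.3° + T_Q sin 20° = 2078.
Substituting the horizontal relation into the vertical equation gives 0.8188 T_P = 2078, so T_P = 2537 N.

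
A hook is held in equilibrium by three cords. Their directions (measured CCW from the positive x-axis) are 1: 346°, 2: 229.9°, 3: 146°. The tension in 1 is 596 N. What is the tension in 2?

T_2 ≈ 205 N

Resolve: ΣF_x = 596 cos 346° + T_2 cos 229.9° + T_3 cos 146° = 0.
        ΣF_y = 596 sin 346° + T_2 sin 229.9° + T_3 sin 146° = 0.
The known terms sum to (578.3, -144.2) N, so -0.6441 T_2 − 0.8290 T_3 = -578.3 and -0.7649 T_2 + 0.5592 T_3 = 144.2.
Solving simultaneously: T_2 = 205 N, T_3 = 538.3 N.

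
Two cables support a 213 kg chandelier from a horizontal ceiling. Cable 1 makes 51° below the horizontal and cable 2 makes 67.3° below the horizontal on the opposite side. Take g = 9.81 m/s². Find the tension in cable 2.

Weight W = 213 × 9.81 = 2090 N acts straight down.
Horizontal: T_1 cos 51° = T_2 cos 67.3°  →  T_1 = 0.6132 T_2.
Vertical: T_1 sin 51° + T_2 sin 67.3° = 2090.
Substituting the horizontal relation into the vertical equation gives 1.399 T_2 = 2090, so T_2 = 1493 N.

T_2 ≈ 1490 N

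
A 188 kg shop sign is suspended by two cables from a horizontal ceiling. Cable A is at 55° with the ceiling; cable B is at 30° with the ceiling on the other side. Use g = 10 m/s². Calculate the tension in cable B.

T_B ≈ 1080 N

Weight W = 188 × 10 = 1880 N acts straight down.
Horizontal: T_A cos 55° = T_B cos 30°  →  T_A = 1.51 T_B.
Vertical: T_A sin 55° + T_B sin 30° = 1880.
Substituting the horizontal relation into the vertical equation gives 1.737 T_B = 1880, so T_B = 1082 N.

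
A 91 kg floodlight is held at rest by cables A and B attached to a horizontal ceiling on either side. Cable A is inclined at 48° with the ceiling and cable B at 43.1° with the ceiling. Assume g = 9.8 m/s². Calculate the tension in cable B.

Weight W = 91 × 9.8 = 891.8 N acts straight down.
Horizontal: T_A cos 48° = T_B cos 43.1°  →  T_A = 1.091 T_B.
Vertical: T_A sin 48° + T_B sin 43.1° = 891.8.
Substituting the horizontal relation into the vertical equation gives 1.494 T_B = 891.8, so T_B = 596.8 N.

T_B ≈ 597 N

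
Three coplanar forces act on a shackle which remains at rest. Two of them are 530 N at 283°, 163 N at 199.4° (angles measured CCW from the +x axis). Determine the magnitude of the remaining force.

Sum the known components: ΣF_x = -34.52 N, ΣF_y = -570.6 N.
For equilibrium the remaining force must supply (−ΣF_x, −ΣF_y) = (34.52, 570.6) N.
Magnitude = √((34.52)² + (570.6)²) = 571.6 N; direction = atan2(570.6, 34.52) = 86.5°.

F ≈ 572 N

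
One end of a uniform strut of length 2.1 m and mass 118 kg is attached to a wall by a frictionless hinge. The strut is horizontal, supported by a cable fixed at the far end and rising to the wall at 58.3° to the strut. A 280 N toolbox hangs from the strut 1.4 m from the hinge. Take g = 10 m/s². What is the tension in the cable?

T ≈ 913 N

Take torques about the hinge: T sin 58.3° · 2.1 = 118×10×1.05 + 280×1.4 = 1631 N·m.
So T = 1631 / (0.8508 × 2.1) = 912.85 N.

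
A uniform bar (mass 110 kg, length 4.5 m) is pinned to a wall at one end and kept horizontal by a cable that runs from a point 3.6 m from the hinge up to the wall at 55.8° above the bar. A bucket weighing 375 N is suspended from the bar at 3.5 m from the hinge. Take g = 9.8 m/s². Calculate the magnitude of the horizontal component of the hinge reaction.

Take torques about the hinge: T sin 55.8° · 3.6 = 110×9.8×2.25 + 375×3.5 = 3738 N·m.
So T = 3738 / (0.8271 × 3.6) = 1255.4 N.
ΣF_x = 0: H_x = T cos 55.8° = 705.65 N.

H_x ≈ 706 N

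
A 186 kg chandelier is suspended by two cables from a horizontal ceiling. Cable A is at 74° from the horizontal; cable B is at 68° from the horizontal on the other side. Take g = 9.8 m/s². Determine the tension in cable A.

Weight W = 186 × 9.8 = 1823 N acts straight down.
Horizontal: T_A cos 74° = T_B cos 68°  →  T_B = 0.7358 T_A.
Vertical: T_A sin 74° + T_B sin 68° = 1823.
Substituting the horizontal relation into the vertical equation gives 1.643 T_A = 1823, so T_A = 1109 N.

T_A ≈ 1110 N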